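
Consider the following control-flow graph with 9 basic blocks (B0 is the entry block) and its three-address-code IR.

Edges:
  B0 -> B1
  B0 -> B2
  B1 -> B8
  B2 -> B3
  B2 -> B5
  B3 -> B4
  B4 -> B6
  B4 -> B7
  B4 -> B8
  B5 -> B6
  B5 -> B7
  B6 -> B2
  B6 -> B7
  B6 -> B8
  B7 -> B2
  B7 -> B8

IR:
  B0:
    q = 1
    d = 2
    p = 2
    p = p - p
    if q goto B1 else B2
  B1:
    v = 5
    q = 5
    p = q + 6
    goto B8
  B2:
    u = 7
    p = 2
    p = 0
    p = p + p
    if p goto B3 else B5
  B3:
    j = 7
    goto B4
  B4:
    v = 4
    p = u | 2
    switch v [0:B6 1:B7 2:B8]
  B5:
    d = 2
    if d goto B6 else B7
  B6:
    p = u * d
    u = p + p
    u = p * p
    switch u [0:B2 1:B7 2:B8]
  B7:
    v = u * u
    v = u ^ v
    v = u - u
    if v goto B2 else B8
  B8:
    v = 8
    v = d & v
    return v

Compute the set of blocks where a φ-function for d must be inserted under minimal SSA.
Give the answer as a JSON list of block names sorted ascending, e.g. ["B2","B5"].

Answer: ["B2", "B6", "B7", "B8"]

Analysis:
idom tree: B1←B0 B2←B0 B3←B2 B4←B3 B5←B2 B6←B2 B7←B2 B8←B0
Dom∩ at merges:
  B2: preds {B0,B6,B7}: {B0} ∩ {B0,B2,B6} ∩ {B0,B2,B7} = {B0}; idom=B0
  B6: preds {B4,B5}: {B0,B2,B3,B4} ∩ {B0,B2,B5} = {B0,B2}; idom=B2
  B7: preds {B4,B5,B6}: {B0,B2,B3,B4} ∩ {B0,B2,B5} ∩ {B0,B2,B6} = {B0,B2}; idom=B2
  B8: preds {B1,B4,B6,B7}: {B0,B1} ∩ {B0,B2,B3,B4} ∩ {B0,B2,B6} ∩ {B0,B2,B7} = {B0}; idom=B0

Frontier:
  join B2 pred B0: · stop@B0
  join B2 pred B6: B6→B2 stop@B0
  join B2 pred B7: B7→B2 stop@B0
  join B6 pred B4: B4→B3 stop@B2
  join B6 pred B5: B5 stop@B2
  join B7 pred B4: B4→B3 stop@B2
  join B7 pred B5: B5 stop@B2
  join B7 pred B6: B6 stop@B2
  join B8 pred B1: B1 stop@B0
  join B8 pred B4: B4→B3→B2 stop@B0
  join B8 pred B6: B6→B2 stop@B0
  join B8 pred B7: B7→B2 stop@B0
  B0: DF=∅
  B1: DF={B8}
  B2: DF={B2,B8}
  B3: DF={B6,B7,B8}
  B4: DF={B6,B7,B8}
  B5: DF={B6,B7}
  B6: DF={B2,B7,B8}
  B7: DF={B2,B8}
  B8: DF=∅

φ for d: defs {B0,B5}
  DF⁺ = {B2,B6,B7,B8}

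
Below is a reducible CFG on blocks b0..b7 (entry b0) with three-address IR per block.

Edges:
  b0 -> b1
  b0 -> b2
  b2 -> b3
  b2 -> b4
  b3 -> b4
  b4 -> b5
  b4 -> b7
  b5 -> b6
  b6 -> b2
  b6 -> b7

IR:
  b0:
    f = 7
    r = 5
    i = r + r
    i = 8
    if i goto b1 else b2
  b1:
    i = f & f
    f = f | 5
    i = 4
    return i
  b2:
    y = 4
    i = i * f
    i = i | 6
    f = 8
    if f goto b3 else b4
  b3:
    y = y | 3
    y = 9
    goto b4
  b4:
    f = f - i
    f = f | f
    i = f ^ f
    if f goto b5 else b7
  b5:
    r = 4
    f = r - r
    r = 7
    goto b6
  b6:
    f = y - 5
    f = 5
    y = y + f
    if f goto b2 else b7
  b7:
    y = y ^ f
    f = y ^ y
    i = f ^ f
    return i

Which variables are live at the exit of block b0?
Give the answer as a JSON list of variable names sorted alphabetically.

Answer: ["f", "i"]

Working:
Block summaries:
  b0 def {f,i,r} use ∅
  b1 def {f,i} use {f}
  b2 def {f,i,y} use {f,i}
  b3 def {y} use {y}
  b4 def {f,i} use {f,i}
  b5 def {f,r} use ∅
  b6 def {f,y} use {y}
  b7 def {f,i,y} use {f,y}

Live sets:
  b0 li=∅ lo={f,i}
  b1 li={f} lo=∅
  b2 li={f,i} lo={f,i,y}
  b3 li={f,i,y} lo={f,i,y}
  b4 li={f,i,y} lo={f,i,y}
  b5 li={i,y} lo={i,y}
  b6 li={i,y} lo={f,i,y}
  b7 li={f,y} lo=∅

live-out(b0) = ["f", "i"]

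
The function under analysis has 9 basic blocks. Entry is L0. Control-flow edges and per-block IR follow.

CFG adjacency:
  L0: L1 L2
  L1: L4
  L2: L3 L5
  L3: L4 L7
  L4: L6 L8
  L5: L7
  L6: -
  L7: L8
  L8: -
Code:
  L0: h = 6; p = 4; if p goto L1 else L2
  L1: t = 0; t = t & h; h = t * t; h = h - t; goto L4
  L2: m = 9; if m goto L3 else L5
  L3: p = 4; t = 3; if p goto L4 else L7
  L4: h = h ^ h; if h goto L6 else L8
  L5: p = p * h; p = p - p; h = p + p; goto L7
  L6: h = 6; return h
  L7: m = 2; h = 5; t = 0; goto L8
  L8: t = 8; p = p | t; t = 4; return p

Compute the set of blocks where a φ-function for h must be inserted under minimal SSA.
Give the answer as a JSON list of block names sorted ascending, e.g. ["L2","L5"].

idom tree: L1←L0 L2←L0 L3←L2 L4←L0 L5←L2 L6←L4 L7←L2 L8←L0
Join-block Dom:
  L4: preds {L1,L3}: {L0,L1} ∩ {L0,L2,L3} = {L0}; idom=L0
  L7: preds {L3,L5}: {L0,L2,L3} ∩ {L0,L2,L5} = {L0,L2}; idom=L2
  L8: preds {L4,L7}: {L0,L4} ∩ {L0,L2,L7} = {L0}; idom=L0

Frontier:
  L4←L1: walk L1 to L0
  L4←L3: walk L3→L2 to L0
  L7←L3: walk L3 to L2
  L7←L5: walk L5 to L2
  L8←L4: walk L4 to L0
  L8←L7: walk L7→L2 to L0
  L0 → ∅
  L1 → {L4}
  L2 → {L4,L8}
  L3 → {L4,L7}
  L4 → {L8}
  L5 → {L7}
  L6 → ∅
  L7 → {L8}
  L8 → ∅

φ for h: defs {L0,L1,L4,L5,L6,L7}
  DF⁺ = {L4,L7,L8}

Answer: ["L4", "L7", "L8"]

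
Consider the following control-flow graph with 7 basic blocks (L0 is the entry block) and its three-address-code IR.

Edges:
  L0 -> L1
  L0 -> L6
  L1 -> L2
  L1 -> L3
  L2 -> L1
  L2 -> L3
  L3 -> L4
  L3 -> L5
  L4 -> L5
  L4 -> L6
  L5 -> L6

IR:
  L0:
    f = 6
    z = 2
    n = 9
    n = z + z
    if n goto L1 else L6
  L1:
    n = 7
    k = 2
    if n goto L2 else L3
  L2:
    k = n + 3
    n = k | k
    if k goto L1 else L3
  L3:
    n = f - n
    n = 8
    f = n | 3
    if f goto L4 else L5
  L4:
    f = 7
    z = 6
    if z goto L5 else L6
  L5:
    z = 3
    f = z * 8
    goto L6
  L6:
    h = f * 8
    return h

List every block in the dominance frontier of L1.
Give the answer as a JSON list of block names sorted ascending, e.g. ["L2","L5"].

Answer: ["L1", "L6"]

Derivation:
idom tree: L1←L0 L2←L1 L3←L1 L4←L3 L5←L3 L6←L0
Dom at joins:
  L1: preds {L0,L2}: {L0} ∩ {L0,L1,L2} = {L0}; idom=L0
  L3: preds {L1,L2}: {L0,L1} ∩ {L0,L1,L2} = {L0,L1}; idom=L1
  L5: preds {L3,L4}: {L0,L1,L3} ∩ {L0,L1,L3,L4} = {L0,L1,L3}; idom=L3
  L6: preds {L0,L4,L5}: {L0} ∩ {L0,L1,L3,L4} ∩ {L0,L1,L3,L5} = {L0}; idom=L0

DF walk-up:
  L1←L0: walk · to L0
  L1←L2: walk L2→L1 to L0
  L3←L1: walk · to L1
  L3←L2: walk L2 to L1
  L5←L3: walk · to L3
  L5←L4: walk L4 to L3
  L6←L0: walk · to L0
  L6←L4: walk L4→L3→L1 to L0
  L6←L5: walk L5→L3→L1 to L0
  L0: DF=∅
  L1: DF={L1,L6}
  L2: DF={L1,L3}
  L3: DF={L6}
  L4: DF={L5,L6}
  L5: DF={L6}
  L6: DF=∅

DF(L1) = ["L1", "L6"]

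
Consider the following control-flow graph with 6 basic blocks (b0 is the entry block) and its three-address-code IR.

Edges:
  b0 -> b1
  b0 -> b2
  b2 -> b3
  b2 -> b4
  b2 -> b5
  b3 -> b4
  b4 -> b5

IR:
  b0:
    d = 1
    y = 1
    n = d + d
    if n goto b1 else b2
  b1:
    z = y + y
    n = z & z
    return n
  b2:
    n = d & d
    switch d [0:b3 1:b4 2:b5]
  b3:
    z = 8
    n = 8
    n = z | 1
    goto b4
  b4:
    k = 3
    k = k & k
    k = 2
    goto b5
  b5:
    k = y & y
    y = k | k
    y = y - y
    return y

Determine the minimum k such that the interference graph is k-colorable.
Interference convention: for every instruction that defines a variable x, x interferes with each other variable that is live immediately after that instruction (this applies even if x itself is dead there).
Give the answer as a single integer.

Answer: 3

Derivation:
Per-block:
  b0 def {d,n,y} use ∅
  b1 def {n,z} use {y}
  b2 def {n} use {d}
  b3 def {n,z} use ∅
  b4 def {k} use ∅
  b5 def {k,y} use {y}

Backward fixpoint:
  live b0: ∅→{d,y}
  live b1: {y}→∅
  live b2: {d,y}→{y}
  live b3: {y}→{y}
  live b4: {y}→{y}
  live b5: {y}→∅

Interference:
  d — {n,y}
  k — {y}
  n — {d,y,z}
  y — {d,k,n,z}
  z — {n,y}

Chromatic number:
  {d,n,y} pairwise interfere (3-clique) ⇒ χ ≥ 3
  3-colouring: c0={y}  c1={k,n}  c2={d,z}
  χ = 3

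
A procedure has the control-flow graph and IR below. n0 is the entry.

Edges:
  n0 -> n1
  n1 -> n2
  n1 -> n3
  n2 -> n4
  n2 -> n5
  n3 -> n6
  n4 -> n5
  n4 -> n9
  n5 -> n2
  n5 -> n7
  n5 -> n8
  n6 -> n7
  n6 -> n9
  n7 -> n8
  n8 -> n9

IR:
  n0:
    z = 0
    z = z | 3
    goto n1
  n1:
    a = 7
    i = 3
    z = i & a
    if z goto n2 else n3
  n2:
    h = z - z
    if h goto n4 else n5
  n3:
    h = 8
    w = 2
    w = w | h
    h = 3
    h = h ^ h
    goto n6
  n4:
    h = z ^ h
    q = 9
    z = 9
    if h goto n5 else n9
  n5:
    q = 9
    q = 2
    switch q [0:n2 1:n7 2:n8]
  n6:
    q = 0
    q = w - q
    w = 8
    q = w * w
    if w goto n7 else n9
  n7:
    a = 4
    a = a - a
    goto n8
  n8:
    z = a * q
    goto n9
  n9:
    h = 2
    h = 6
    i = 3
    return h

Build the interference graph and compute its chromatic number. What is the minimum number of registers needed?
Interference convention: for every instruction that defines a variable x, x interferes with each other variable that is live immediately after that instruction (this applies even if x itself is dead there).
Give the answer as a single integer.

Answer: 4

Derivation:
Per-block:
  n0: {z} / ∅
  n1: {a,i,z} / ∅
  n2: {h} / {z}
  n3: {h,w} / ∅
  n4: {h,q,z} / {h,z}
  n5: {q} / ∅
  n6: {q,w} / {w}
  n7: {a} / ∅
  n8: {z} / {a,q}
  n9: {h,i} / ∅

Liveness:
  n0: in=∅ out=∅
  n1: in=∅ out={a,z}
  n2: in={a,z} out={a,h,z}
  n3: in=∅ out={w}
  n4: in={a,h,z} out={a,z}
  n5: in={a,z} out={a,q,z}
  n6: in={w} out={q}
  n7: in={q} out={a,q}
  n8: in={a,q} out=∅
  n9: in=∅ out=∅

Interfere edges:
  a↔{h,i,q,z}
  h↔{a,i,q,w,z}
  i↔{a,h}
  q↔{a,h,w,z}
  w↔{h,q}
  z↔{a,h,q}

Colouring:
  {a,h,q,z} pairwise interfere (4-clique) ⇒ χ ≥ 4
  4-colouring: R0={h}  R1={a,w}  R2={i,q}  R3={z}
  χ = 4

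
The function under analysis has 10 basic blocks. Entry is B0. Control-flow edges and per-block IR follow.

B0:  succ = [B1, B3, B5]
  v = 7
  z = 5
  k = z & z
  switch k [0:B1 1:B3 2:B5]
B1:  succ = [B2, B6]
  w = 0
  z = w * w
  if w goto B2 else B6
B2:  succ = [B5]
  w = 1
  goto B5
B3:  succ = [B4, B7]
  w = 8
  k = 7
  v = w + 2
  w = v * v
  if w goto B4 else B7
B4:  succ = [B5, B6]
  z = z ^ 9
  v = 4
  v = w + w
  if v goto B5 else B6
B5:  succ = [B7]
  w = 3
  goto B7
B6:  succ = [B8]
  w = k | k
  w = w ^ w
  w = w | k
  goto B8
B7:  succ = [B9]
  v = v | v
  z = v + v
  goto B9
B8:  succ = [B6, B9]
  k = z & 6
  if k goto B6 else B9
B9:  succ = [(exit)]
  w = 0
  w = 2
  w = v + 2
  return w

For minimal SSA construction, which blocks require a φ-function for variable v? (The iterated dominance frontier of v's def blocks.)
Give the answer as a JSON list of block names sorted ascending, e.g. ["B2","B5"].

Answer: ["B5", "B6", "B7", "B9"]

Working:
idom tree: B1←B0 B2←B1 B3←B0 B4←B3 B5←B0 B6←B0 B7←B0 B8←B6 B9←B0
Dom at joins:
  B5: preds {B0,B2,B4}: {B0} ∩ {B0,B1,B2} ∩ {B0,B3,B4} = {B0}; idom=B0
  B6: preds {B1,B4,B8}: {B0,B1} ∩ {B0,B3,B4} ∩ {B0,B6,B8} = {B0}; idom=B0
  B7: preds {B3,B5}: {B0,B3} ∩ {B0,B5} = {B0}; idom=B0
  B9: preds {B7,B8}: {B0,B7} ∩ {B0,B6,B8} = {B0}; idom=B0

DF walk-up:
  B5←B0: walk · to B0
  B5←B2: walk B2→B1 to B0
  B5←B4: walk B4→B3 to B0
  B6←B1: walk B1 to B0
  B6←B4: walk B4→B3 to B0
  B6←B8: walk B8→B6 to B0
  B7←B3: walk B3 to B0
  B7←B5: walk B5 to B0
  B9←B7: walk B7 to B0
  B9←B8: walk B8→B6 to B0
  B0: DF=∅
  B1: DF={B5,B6}
  B2: DF={B5}
  B3: DF={B5,B6,B7}
  B4: DF={B5,B6}
  B5: DF={B7}
  B6: DF={B6,B9}
  B7: DF={B9}
  B8: DF={B6,B9}
  B9: DF=∅

φ for v: defs {B0,B3,B4,B7}
  DF⁺ = {B5,B6,B7,B9}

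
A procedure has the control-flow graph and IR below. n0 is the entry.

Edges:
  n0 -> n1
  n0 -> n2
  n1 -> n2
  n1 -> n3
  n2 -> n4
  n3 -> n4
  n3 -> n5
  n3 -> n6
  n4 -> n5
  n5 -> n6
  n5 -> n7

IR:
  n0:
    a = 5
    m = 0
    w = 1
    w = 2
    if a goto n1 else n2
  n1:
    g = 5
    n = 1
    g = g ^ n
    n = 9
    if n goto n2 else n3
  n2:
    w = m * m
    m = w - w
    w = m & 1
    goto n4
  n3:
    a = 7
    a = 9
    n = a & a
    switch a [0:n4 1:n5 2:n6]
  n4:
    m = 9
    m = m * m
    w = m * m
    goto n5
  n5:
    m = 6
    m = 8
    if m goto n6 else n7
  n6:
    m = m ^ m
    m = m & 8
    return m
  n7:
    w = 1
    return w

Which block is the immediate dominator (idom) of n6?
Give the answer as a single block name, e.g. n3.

idom tree: n1←n0 n2←n0 n3←n1 n4←n0 n5←n0 n6←n0 n7←n5
Join-block Dom:
  n2: preds {n0,n1}: {n0} ∩ {n0,n1} = {n0}; idom=n0
  n4: preds {n2,n3}: {n0,n2} ∩ {n0,n1,n3} = {n0}; idom=n0
  n5: preds {n3,n4}: {n0,n1,n3} ∩ {n0,n4} = {n0}; idom=n0
  n6: preds {n3,n5}: {n0,n1,n3} ∩ {n0,n5} = {n0}; idom=n0

idom(n6) = n0

Answer: n0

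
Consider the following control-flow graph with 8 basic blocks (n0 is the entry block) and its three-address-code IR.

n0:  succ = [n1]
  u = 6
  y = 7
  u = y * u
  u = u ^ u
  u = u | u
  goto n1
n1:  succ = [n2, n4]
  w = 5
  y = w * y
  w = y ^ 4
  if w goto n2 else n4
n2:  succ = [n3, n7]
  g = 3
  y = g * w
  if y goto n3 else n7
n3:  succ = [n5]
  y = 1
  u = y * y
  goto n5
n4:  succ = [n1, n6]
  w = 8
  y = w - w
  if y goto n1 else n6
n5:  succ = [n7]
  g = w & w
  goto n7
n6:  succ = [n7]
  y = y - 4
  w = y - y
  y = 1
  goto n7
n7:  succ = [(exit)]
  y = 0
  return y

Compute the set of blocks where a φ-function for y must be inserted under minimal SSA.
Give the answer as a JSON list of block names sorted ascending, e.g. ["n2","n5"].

idom tree: n1←n0 n2←n1 n3←n2 n4←n1 n5←n3 n6←n4 n7←n1
Dom∩ at merges:
  n1: preds {n0,n4}: {n0} ∩ {n0,n1,n4} = {n0}; idom=n0
  n7: preds {n2,n5,n6}: {n0,n1,n2} ∩ {n0,n1,n2,n3,n5} ∩ {n0,n1,n4,n6} = {n0,n1}; idom=n1

Frontier:
  n1←n0: walk · to n0
  n1←n4: walk n4→n1 to n0
  n7←n2: walk n2 to n1
  n7←n5: walk n5→n3→n2 to n1
  n7←n6: walk n6→n4 to n1
  DF(n0)=∅
  DF(n1)={n1}
  DF(n2)={n7}
  DF(n3)={n7}
  DF(n4)={n1,n7}
  DF(n5)={n7}
  DF(n6)={n7}
  DF(n7)=∅

φ for y: defs {n0,n1,n2,n3,n4,n6,n7}
  DF⁺ = {n1,n7}

Answer: ["n1", "n7"]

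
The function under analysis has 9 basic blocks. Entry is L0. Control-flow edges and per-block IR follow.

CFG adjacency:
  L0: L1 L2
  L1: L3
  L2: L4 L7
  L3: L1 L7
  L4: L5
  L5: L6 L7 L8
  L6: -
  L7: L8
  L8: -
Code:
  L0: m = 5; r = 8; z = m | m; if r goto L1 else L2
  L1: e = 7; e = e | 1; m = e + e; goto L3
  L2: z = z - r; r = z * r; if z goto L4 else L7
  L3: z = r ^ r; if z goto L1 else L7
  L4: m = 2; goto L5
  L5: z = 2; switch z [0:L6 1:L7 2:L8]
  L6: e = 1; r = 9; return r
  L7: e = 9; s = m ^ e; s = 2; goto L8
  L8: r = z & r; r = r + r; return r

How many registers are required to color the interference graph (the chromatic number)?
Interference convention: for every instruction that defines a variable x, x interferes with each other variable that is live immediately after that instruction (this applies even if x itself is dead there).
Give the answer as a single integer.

def/use:
  L0: {m,r,z} / ∅
  L1: {e,m} / ∅
  L2: {r,z} / {r,z}
  L3: {z} / {r}
  L4: {m} / ∅
  L5: {z} / ∅
  L6: {e,r} / ∅
  L7: {e,s} / {m}
  L8: {r} / {r,z}

Live sets:
  L0: in=∅ out={m,r,z}
  L1: in={r} out={m,r}
  L2: in={m,r,z} out={m,r,z}
  L3: in={m,r} out={m,r,z}
  L4: in={r} out={m,r}
  L5: in={m,r} out={m,r,z}
  L6: in=∅ out=∅
  L7: in={m,r,z} out={r,z}
  L8: in={r,z} out=∅

Interfere edges:
  e↔{m,r,z}
  m↔{e,r,z}
  r↔{e,m,s,z}
  s↔{r,z}
  z↔{e,m,r,s}

Chromatic number:
  clique {e,m,r,z} ⇒ need ≥ 4
  assign e→r2 m→r3 r→r0 s→r2 z→r1 — no edge inside a register ⇒ χ ≤ 4
  χ = 4

Answer: 4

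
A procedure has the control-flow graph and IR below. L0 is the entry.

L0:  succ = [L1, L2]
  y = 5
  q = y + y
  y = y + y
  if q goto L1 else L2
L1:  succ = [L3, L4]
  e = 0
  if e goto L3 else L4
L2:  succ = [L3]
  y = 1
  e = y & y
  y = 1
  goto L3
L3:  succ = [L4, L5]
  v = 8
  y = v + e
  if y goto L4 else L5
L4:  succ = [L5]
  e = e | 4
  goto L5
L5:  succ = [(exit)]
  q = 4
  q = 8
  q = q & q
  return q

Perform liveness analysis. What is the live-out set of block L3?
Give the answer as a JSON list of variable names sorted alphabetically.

Answer: ["e"]

Working:
def/use:
  L0: {q,y} / ∅
  L1: {e} / ∅
  L2: {e,y} / ∅
  L3: {v,y} / {e}
  L4: {e} / {e}
  L5: {q} / ∅

Liveness:
  L0 li=∅ lo=∅
  L1 li=∅ lo={e}
  L2 li=∅ lo={e}
  L3 li={e} lo={e}
  L4 li={e} lo=∅
  L5 li=∅ lo=∅

live-out(L3) = ["e"]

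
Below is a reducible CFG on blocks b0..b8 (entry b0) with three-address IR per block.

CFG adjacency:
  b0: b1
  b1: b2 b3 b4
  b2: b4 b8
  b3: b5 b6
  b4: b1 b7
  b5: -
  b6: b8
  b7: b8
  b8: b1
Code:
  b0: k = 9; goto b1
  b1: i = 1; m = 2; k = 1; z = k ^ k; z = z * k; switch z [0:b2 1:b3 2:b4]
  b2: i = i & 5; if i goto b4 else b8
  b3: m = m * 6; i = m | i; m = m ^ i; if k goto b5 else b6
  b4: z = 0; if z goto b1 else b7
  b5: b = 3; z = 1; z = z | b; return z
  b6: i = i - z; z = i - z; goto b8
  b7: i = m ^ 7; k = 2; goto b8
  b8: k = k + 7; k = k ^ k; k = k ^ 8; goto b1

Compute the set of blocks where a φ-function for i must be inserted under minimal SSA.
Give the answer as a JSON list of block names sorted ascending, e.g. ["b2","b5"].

idom tree: b1←b0 b2←b1 b3←b1 b4←b1 b5←b3 b6←b3 b7←b4 b8←b1
Join-block Dom:
  b1: preds {b0,b4,b8}: {b0} ∩ {b0,b1,b4} ∩ {b0,b1,b8} = {b0}; idom=b0
  b4: preds {b1,b2}: {b0,b1} ∩ {b0,b1,b2} = {b0,b1}; idom=b1
  b8: preds {b2,b6,b7}: {b0,b1,b2} ∩ {b0,b1,b3,b6} ∩ {b0,b1,b4,b7} = {b0,b1}; idom=b1

DF walk-up:
  b1←b0: walk · to b0
  b1←b4: walk b4→b1 to b0
  b1←b8: walk b8→b1 to b0
  b4←b1: walk · to b1
  b4←b2: walk b2 to b1
  b8←b2: walk b2 to b1
  b8←b6: walk b6→b3 to b1
  b8←b7: walk b7→b4 to b1
  b0: DF=∅
  b1: DF={b1}
  b2: DF={b4,b8}
  b3: DF={b8}
  b4: DF={b1,b8}
  b5: DF=∅
  b6: DF={b8}
  b7: DF={b8}
  b8: DF={b1}

φ for i: defs {b1,b2,b3,b6,b7}
  DF⁺ = {b1,b4,b8}

Answer: ["b1", "b4", "b8"]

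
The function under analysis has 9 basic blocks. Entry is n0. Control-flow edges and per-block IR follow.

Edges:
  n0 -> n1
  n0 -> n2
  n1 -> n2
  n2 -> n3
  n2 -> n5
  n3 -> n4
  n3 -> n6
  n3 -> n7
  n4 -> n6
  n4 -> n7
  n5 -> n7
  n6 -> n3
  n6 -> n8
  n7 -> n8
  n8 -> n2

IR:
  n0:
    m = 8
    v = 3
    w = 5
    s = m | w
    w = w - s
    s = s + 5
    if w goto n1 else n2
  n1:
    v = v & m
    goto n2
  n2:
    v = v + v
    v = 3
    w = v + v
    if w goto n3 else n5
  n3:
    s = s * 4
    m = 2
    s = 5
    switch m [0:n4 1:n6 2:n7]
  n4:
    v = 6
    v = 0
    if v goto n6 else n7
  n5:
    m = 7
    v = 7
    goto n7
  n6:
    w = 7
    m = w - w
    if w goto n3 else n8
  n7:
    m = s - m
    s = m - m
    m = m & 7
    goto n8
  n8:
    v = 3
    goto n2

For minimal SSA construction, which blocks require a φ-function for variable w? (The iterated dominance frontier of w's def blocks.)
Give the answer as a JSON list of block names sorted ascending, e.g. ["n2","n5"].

idom tree: n1←n0 n2←n0 n3←n2 n4←n3 n5←n2 n6←n3 n7←n2 n8←n2
Join-block Dom:
  n2: preds {n0,n1,n8}: {n0} ∩ {n0,n1} ∩ {n0,n2,n8} = {n0}; idom=n0
  n3: preds {n2,n6}: {n0,n2} ∩ {n0,n2,n3,n6} = {n0,n2}; idom=n2
  n6: preds {n3,n4}: {n0,n2,n3} ∩ {n0,n2,n3,n4} = {n0,n2,n3}; idom=n3
  n7: preds {n3,n4,n5}: {n0,n2,n3} ∩ {n0,n2,n3,n4} ∩ {n0,n2,n5} = {n0,n2}; idom=n2
  n8: preds {n6,n7}: {n0,n2,n3,n6} ∩ {n0,n2,n7} = {n0,n2}; idom=n2

DF walk-up:
  n2←n0: walk · to n0
  n2←n1: walk n1 to n0
  n2←n8: walk n8→n2 to n0
  n3←n2: walk · to n2
  n3←n6: walk n6→n3 to n2
  n6←n3: walk · to n3
  n6←n4: walk n4 to n3
  n7←n3: walk n3 to n2
  n7←n4: walk n4→n3 to n2
  n7←n5: walk n5 to n2
  n8←n6: walk n6→n3 to n2
  n8←n7: walk n7 to n2
  DF(n0)=∅
  DF(n1)={n2}
  DF(n2)={n2}
  DF(n3)={n3,n7,n8}
  DF(n4)={n6,n7}
  DF(n5)={n7}
  DF(n6)={n3,n8}
  DF(n7)={n8}
  DF(n8)={n2}

φ for w: defs {n0,n2,n6}
  DF⁺ = {n2,n3,n7,n8}

Answer: ["n2", "n3", "n7", "n8"]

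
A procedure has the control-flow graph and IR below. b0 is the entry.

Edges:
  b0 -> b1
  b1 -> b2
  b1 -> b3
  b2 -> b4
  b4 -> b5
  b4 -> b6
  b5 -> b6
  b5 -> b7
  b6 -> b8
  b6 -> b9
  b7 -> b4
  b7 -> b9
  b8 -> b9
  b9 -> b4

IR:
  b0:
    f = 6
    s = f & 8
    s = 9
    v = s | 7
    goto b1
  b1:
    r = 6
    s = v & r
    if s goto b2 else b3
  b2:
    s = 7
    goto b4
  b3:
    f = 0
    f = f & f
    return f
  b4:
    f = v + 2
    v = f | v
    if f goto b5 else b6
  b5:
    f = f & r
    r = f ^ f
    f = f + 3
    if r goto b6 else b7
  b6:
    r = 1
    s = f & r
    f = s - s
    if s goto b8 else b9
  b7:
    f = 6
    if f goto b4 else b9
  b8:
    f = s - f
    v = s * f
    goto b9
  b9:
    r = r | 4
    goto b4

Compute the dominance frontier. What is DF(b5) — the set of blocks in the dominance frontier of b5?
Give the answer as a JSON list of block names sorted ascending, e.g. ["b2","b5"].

idom tree: b1←b0 b2←b1 b3←b1 b4←b2 b5←b4 b6←b4 b7←b5 b8←b6 b9←b4
Join-block Dom:
  b4: preds {b2,b7,b9}: {b0,b1,b2} ∩ {b0,b1,b2,b4,b5,b7} ∩ {b0,b1,b2,b4,b9} = {b0,b1,b2}; idom=b2
  b6: preds {b4,b5}: {b0,b1,b2,b4} ∩ {b0,b1,b2,b4,b5} = {b0,b1,b2,b4}; idom=b4
  b9: preds {b6,b7,b8}: {b0,b1,b2,b4,b6} ∩ {b0,b1,b2,b4,b5,b7} ∩ {b0,b1,b2,b4,b6,b8} = {b0,b1,b2,b4}; idom=b4

DF derivation:
  b4←b2: walk · to b2
  b4←b7: walk b7→b5→b4 to b2
  b4←b9: walk b9→b4 to b2
  b6←b4: walk · to b4
  b6←b5: walk b5 to b4
  b9←b6: walk b6 to b4
  b9←b7: walk b7→b5 to b4
  b9←b8: walk b8→b6 to b4
  b0 → ∅
  b1 → ∅
  b2 → ∅
  b3 → ∅
  b4 → {b4}
  b5 → {b4,b6,b9}
  b6 → {b9}
  b7 → {b4,b9}
  b8 → {b9}
  b9 → {b4}

DF(b5) = ["b4", "b6", "b9"]

Answer: ["b4", "b6", "b9"]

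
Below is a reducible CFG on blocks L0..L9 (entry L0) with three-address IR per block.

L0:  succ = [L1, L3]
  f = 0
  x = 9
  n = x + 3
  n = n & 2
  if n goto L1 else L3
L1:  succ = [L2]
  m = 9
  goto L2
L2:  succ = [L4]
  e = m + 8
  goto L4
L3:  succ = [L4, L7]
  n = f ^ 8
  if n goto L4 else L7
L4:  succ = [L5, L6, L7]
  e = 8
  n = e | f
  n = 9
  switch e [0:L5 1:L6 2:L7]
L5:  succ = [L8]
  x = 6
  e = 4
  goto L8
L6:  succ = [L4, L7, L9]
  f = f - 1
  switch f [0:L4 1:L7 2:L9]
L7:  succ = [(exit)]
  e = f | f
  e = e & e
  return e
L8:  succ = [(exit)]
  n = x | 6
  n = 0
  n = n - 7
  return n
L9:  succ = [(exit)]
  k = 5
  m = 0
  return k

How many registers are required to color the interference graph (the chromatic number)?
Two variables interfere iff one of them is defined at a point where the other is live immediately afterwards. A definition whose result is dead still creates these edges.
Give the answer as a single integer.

Answer: 3

Analysis:
Per-block:
  L0 def {f,n,x} use ∅
  L1 def {m} use ∅
  L2 def {e} use {m}
  L3 def {n} use {f}
  L4 def {e,n} use {f}
  L5 def {e,x} use ∅
  L6 def {f} use {f}
  L7 def {e} use {f}
  L8 def {n} use {x}
  L9 def {k,m} use ∅

Live sets:
  live L0: ∅→{f}
  live L1: {f}→{f,m}
  live L2: {f,m}→{f}
  live L3: {f}→{f}
  live L4: {f}→{f}
  live L5: ∅→{x}
  live L6: {f}→{f}
  live L7: {f}→∅
  live L8: {x}→∅
  live L9: ∅→∅

Interfere edges:
  e↔{f,n,x}
  f↔{e,m,n,x}
  k↔{m}
  m↔{f,k}
  n↔{e,f}
  x↔{e,f}

Registers:
  {e,f,n} pairwise interfere (3-clique) ⇒ χ ≥ 3
  assign e→R1 f→R0 k→R0 m→R1 n→R2 x→R2 — no edge inside a register ⇒ χ ≤ 3
  χ = 3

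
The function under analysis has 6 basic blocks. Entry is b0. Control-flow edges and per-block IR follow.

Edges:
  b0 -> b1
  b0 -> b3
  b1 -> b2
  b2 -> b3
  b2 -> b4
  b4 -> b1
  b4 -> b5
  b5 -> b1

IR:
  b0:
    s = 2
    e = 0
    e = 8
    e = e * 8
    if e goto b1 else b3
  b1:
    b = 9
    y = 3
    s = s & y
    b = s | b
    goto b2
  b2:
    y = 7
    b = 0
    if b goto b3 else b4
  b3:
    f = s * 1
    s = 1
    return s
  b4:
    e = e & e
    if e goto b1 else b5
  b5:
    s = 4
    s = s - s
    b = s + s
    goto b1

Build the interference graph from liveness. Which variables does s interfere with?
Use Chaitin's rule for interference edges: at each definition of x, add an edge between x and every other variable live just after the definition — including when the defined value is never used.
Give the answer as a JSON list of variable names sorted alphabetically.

Answer: ["b", "e", "y"]

Analysis:
Per-block:
  b0 def {e,s} use ∅
  b1 def {b,s,y} use {s}
  b2 def {b,y} use ∅
  b3 def {f,s} use {s}
  b4 def {e} use {e}
  b5 def {b,s} use ∅

Backward fixpoint:
  b0 li=∅ lo={e,s}
  b1 li={e,s} lo={e,s}
  b2 li={e,s} lo={e,s}
  b3 li={s} lo=∅
  b4 li={e,s} lo={e,s}
  b5 li={e} lo={e,s}

Conflict graph:
  b — {e,s,y}
  e — {b,s,y}
  f — ∅
  s — {b,e,y}
  y — {b,e,s}

N(s) = ["b", "e", "y"]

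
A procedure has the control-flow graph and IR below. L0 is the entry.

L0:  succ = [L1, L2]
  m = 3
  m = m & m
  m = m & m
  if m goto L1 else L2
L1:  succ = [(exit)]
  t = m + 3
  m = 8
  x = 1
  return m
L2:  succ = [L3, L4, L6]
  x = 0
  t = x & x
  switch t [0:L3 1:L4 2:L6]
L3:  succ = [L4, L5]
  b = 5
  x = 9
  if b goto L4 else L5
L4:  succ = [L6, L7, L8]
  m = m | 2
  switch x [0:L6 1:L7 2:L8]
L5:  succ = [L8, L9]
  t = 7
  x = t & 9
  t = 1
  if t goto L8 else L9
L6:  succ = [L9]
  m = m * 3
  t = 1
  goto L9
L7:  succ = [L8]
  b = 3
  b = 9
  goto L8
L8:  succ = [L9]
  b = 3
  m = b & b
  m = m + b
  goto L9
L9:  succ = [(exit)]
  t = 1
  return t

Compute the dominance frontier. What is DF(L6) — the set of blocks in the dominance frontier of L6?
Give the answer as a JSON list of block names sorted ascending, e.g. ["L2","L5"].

Answer: ["L9"]

Working:
idom tree: L1←L0 L2←L0 L3←L2 L4←L2 L5←L3 L6←L2 L7←L4 L8←L2 L9←L2
Join-block Dom:
  L4: preds {L2,L3}: {L0,L2} ∩ {L0,L2,L3} = {L0,L2}; idom=L2
  L6: preds {L2,L4}: {L0,L2} ∩ {L0,L2,L4} = {L0,L2}; idom=L2
  L8: preds {L4,L5,L7}: {L0,L2,L4} ∩ {L0,L2,L3,L5} ∩ {L0,L2,L4,L7} = {L0,L2}; idom=L2
  L9: preds {L5,L6,L8}: {L0,L2,L3,L5} ∩ {L0,L2,L6} ∩ {L0,L2,L8} = {L0,L2}; idom=L2

DF walk-up:
  L4←L2: walk · to L2
  L4←L3: walk L3 to L2
  L6←L2: walk · to L2
  L6←L4: walk L4 to L2
  L8←L4: walk L4 to L2
  L8←L5: walk L5→L3 to L2
  L8←L7: walk L7→L4 to L2
  L9←L5: walk L5→L3 to L2
  L9←L6: walk L6 to L2
  L9←L8: walk L8 to L2
  L0 → ∅
  L1 → ∅
  L2 → ∅
  L3 → {L4,L8,L9}
  L4 → {L6,L8}
  L5 → {L8,L9}
  L6 → {L9}
  L7 → {L8}
  L8 → {L9}
  L9 → ∅

DF(L6) = ["L9"]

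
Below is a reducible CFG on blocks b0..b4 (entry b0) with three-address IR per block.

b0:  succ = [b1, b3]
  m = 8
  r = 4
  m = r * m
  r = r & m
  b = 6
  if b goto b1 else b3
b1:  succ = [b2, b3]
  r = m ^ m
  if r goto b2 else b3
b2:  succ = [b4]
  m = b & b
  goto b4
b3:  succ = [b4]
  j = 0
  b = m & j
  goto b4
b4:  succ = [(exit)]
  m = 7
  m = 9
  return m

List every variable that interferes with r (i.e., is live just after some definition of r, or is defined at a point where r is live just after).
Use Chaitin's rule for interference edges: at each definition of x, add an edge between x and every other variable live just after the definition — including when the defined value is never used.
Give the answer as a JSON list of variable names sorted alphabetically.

Per-block:
  b0: {b,m,r} / ∅
  b1: {r} / {m}
  b2: {m} / {b}
  b3: {b,j} / {m}
  b4: {m} / ∅

Live sets:
  live b0: ∅→{b,m}
  live b1: {b,m}→{b,m}
  live b2: {b}→∅
  live b3: {m}→∅
  live b4: ∅→∅

Conflict graph:
  b↔{m,r}
  j↔{m}
  m↔{b,j,r}
  r↔{b,m}

N(r) = ["b", "m"]

Answer: ["b", "m"]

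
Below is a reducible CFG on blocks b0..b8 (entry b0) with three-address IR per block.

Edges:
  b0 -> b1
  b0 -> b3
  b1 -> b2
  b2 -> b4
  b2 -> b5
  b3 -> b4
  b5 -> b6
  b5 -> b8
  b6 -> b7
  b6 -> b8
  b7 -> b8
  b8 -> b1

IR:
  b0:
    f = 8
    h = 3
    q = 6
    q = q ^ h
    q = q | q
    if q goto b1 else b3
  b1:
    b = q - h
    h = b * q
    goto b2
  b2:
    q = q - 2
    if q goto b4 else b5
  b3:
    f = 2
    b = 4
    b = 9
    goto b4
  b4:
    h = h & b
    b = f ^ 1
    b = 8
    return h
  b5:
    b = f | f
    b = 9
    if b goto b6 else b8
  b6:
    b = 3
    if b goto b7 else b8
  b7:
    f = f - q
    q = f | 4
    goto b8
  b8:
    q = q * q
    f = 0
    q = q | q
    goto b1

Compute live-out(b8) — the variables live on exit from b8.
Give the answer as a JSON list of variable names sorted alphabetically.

Answer: ["f", "h", "q"]

Derivation:
Block summaries:
  b0: def={f,h,q} ue=∅
  b1: def={b,h} ue={h,q}
  b2: def={q} ue={q}
  b3: def={b,f} ue=∅
  b4: def={b,h} ue={b,f,h}
  b5: def={b} ue={f}
  b6: def={b} ue=∅
  b7: def={f,q} ue={f,q}
  b8: def={f,q} ue={q}

Live sets:
  b0: in=∅ out={f,h,q}
  b1: in={f,h,q} out={b,f,h,q}
  b2: in={b,f,h,q} out={b,f,h,q}
  b3: in={h} out={b,f,h}
  b4: in={b,f,h} out=∅
  b5: in={f,h,q} out={f,h,q}
  b6: in={f,h,q} out={f,h,q}
  b7: in={f,h,q} out={h,q}
  b8: in={h,q} out={f,h,q}

live-out(b8) = ["f", "h", "q"]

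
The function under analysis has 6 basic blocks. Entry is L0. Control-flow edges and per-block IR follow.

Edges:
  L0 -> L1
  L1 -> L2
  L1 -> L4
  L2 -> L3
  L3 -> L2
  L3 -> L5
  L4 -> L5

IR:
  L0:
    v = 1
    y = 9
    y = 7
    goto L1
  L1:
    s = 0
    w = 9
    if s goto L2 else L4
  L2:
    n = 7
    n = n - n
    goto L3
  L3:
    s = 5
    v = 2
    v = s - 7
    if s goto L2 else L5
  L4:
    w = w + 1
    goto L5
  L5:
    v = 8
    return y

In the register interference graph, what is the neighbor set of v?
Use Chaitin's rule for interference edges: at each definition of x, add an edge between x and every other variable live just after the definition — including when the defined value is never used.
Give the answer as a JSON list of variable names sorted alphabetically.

Block summaries:
  L0: def={v,y} ue=∅
  L1: def={s,w} ue=∅
  L2: def={n} ue=∅
  L3: def={s,v} ue=∅
  L4: def={w} ue={w}
  L5: def={v} ue={y}

Live sets:
  live L0: ∅→{y}
  live L1: {y}→{w,y}
  live L2: {y}→{y}
  live L3: {y}→{y}
  live L4: {w,y}→{y}
  live L5: {y}→∅

Interference:
  n — {y}
  s — {v,w,y}
  v — {s,y}
  w — {s,y}
  y — {n,s,v,w}

N(v) = ["s", "y"]

Answer: ["s", "y"]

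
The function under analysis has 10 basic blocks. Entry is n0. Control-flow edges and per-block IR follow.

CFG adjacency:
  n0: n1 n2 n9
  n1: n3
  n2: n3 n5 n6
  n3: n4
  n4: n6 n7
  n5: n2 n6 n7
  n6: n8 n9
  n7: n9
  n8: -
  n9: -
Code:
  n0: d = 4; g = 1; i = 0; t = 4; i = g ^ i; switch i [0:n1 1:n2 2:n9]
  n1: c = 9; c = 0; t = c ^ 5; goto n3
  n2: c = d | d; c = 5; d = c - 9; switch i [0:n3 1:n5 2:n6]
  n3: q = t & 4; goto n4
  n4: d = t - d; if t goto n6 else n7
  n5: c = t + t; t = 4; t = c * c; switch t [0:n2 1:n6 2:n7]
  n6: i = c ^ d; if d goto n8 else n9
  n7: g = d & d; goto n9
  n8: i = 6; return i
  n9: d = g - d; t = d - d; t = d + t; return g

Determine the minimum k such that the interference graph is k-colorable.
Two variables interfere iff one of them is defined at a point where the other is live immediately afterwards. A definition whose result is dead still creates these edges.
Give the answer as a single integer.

Per-block:
  n0: def={d,g,i,t} ue=∅
  n1: def={c,t} ue=∅
  n2: def={c,d} ue={d,i}
  n3: def={q} ue={t}
  n4: def={d} ue={d,t}
  n5: def={c,t} ue={t}
  n6: def={i} ue={c,d}
  n7: def={g} ue={d}
  n8: def={i} ue=∅
  n9: def={d,t} ue={d,g}

Live sets:
  n0: in=∅ out={d,g,i,t}
  n1: in={d,g} out={c,d,g,t}
  n2: in={d,g,i,t} out={c,d,g,i,t}
  n3: in={c,d,g,t} out={c,d,g,t}
  n4: in={c,d,g,t} out={c,d,g}
  n5: in={d,g,i,t} out={c,d,g,i,t}
  n6: in={c,d,g} out={d,g}
  n7: in={d} out={d,g}
  n8: in=∅ out=∅
  n9: in={d,g} out=∅

Interference:
  c — {d,g,i,q,t}
  d — {c,g,i,q,t}
  g — {c,d,i,q,t}
  i — {c,d,g,t}
  q — {c,d,g,t}
  t — {c,d,g,i,q}

Chromatic number:
  {c,d,g,i,t} pairwise interfere (5-clique) ⇒ χ ≥ 5
  assign c→c0 d→c1 g→c2 i→c4 q→c4 t→c3 — no edge inside a register ⇒ χ ≤ 5
  χ = 5

Answer: 5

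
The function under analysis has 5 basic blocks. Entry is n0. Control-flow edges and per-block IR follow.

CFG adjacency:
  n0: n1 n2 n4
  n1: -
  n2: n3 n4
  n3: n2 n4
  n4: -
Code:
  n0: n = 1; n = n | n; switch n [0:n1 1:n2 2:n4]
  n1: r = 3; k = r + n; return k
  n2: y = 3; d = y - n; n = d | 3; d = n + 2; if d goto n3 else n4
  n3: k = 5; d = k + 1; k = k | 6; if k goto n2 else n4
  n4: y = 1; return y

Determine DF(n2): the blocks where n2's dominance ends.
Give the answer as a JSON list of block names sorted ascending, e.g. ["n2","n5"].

Answer: ["n2", "n4"]

Derivation:
idom tree: n1←n0 n2←n0 n3←n2 n4←n0
Join-block Dom:
  n2: preds {n0,n3}: {n0} ∩ {n0,n2,n3} = {n0}; idom=n0
  n4: preds {n0,n2,n3}: {n0} ∩ {n0,n2} ∩ {n0,n2,n3} = {n0}; idom=n0

DF walk-up:
  n2←n0: walk · to n0
  n2←n3: walk n3→n2 to n0
  n4←n0: walk · to n0
  n4←n2: walk n2 to n0
  n4←n3: walk n3→n2 to n0
  DF(n0)=∅
  DF(n1)=∅
  DF(n2)={n2,n4}
  DF(n3)={n2,n4}
  DF(n4)=∅

DF(n2) = ["n2", "n4"]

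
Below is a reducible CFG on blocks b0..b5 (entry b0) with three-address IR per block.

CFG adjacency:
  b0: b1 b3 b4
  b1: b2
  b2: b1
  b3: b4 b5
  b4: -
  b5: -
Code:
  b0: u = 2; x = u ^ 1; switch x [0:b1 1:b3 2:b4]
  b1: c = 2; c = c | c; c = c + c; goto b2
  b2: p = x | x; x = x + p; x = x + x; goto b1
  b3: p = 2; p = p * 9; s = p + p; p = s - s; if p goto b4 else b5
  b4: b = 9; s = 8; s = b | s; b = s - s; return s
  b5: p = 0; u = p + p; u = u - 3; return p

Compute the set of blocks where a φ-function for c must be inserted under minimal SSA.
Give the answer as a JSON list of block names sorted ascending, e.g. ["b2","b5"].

Answer: ["b1"]

Working:
idom tree: b1←b0 b2←b1 b3←b0 b4←b0 b5←b3
Join-block Dom:
  b1: preds {b0,b2}: {b0} ∩ {b0,b1,b2} = {b0}; idom=b0
  b4: preds {b0,b3}: {b0} ∩ {b0,b3} = {b0}; idom=b0

DF walk-up:
  b1←b0: walk · to b0
  b1←b2: walk b2→b1 to b0
  b4←b0: walk · to b0
  b4←b3: walk b3 to b0
  b0 → ∅
  b1 → {b1}
  b2 → {b1}
  b3 → {b4}
  b4 → ∅
  b5 → ∅

φ for c: defs {b1}
  DF⁺ = {b1}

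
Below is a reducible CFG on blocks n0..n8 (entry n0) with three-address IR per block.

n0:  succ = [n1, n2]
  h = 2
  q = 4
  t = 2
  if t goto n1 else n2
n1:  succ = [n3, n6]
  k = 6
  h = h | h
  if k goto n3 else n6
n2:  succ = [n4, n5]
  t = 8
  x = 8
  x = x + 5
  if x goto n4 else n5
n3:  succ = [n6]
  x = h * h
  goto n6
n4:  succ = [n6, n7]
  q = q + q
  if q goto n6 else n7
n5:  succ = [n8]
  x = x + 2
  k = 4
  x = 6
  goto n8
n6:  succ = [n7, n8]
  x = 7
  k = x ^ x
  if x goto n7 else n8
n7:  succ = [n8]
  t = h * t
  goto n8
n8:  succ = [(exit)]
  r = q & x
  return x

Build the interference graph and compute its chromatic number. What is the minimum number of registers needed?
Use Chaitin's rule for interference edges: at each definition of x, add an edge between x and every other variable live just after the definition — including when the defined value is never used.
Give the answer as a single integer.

Answer: 5

Working:
def/use:
  n0 def {h,q,t} use ∅
  n1 def {h,k} use {h}
  n2 def {t,x} use ∅
  n3 def {x} use {h}
  n4 def {q} use {q}
  n5 def {k,x} use {x}
  n6 def {k,x} use ∅
  n7 def {t} use {h,t}
  n8 def {r} use {q,x}

Liveness:
  n0: in=∅ out={h,q,t}
  n1: in={h,q,t} out={h,q,t}
  n2: in={h,q} out={h,q,t,x}
  n3: in={h,q,t} out={h,q,t}
  n4: in={h,q,t,x} out={h,q,t,x}
  n5: in={q,x} out={q,x}
  n6: in={h,q,t} out={h,q,t,x}
  n7: in={h,q,t,x} out={q,x}
  n8: in={q,x} out=∅

Conflict graph:
  h — {k,q,t,x}
  k — {h,q,t,x}
  q — {h,k,t,x}
  r — {x}
  t — {h,k,q,x}
  x — {h,k,q,r,t}

Registers:
  {h,k,q,t,x} pairwise interfere (5-clique) ⇒ χ ≥ 5
  5-colouring: r0={x}  r1={h,r}  r2={k}  r3={q}  r4={t}
  χ = 5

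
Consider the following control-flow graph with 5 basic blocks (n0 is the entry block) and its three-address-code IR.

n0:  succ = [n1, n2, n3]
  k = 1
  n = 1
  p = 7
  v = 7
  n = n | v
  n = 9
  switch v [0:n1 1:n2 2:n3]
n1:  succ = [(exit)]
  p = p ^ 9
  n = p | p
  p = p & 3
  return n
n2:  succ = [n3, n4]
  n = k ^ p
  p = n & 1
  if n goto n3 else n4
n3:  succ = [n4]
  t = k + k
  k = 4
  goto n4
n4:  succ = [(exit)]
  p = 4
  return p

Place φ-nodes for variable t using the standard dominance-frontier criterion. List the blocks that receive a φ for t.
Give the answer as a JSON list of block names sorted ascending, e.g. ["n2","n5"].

Answer: ["n4"]

Derivation:
idom tree: n1←n0 n2←n0 n3←n0 n4←n0
Dom at joins:
  n3: preds {n0,n2}: {n0} ∩ {n0,n2} = {n0}; idom=n0
  n4: preds {n2,n3}: {n0,n2} ∩ {n0,n3} = {n0}; idom=n0

DF walk-up:
  n3←n0: walk · to n0
  n3←n2: walk n2 to n0
  n4←n2: walk n2 to n0
  n4←n3: walk n3 to n0
  n0 → ∅
  n1 → ∅
  n2 → {n3,n4}
  n3 → {n4}
  n4 → ∅

φ for t: defs {n3}
  DF⁺ = {n4}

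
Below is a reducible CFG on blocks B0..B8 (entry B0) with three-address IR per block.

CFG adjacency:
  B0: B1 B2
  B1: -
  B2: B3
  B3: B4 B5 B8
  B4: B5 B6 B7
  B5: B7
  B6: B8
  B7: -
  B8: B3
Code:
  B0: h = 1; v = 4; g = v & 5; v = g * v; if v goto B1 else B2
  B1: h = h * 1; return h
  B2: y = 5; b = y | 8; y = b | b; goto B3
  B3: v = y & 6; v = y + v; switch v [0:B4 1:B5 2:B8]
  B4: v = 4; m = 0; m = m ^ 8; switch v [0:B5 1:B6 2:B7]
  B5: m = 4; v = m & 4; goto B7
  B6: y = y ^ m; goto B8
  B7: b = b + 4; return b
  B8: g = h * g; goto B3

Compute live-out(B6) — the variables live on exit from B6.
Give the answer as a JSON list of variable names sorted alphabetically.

Per-block:
  B0 def {g,h,v} use ∅
  B1 def {h} use {h}
  B2 def {b,y} use ∅
  B3 def {v} use {y}
  B4 def {m,v} use ∅
  B5 def {m,v} use ∅
  B6 def {y} use {m,y}
  B7 def {b} use {b}
  B8 def {g} use {g,h}

Backward fixpoint:
  B0 li=∅ lo={g,h}
  B1 li={h} lo=∅
  B2 li={g,h} lo={b,g,h,y}
  B3 li={b,g,h,y} lo={b,g,h,y}
  B4 li={b,g,h,y} lo={b,g,h,m,y}
  B5 li={b} lo={b}
  B6 li={b,g,h,m,y} lo={b,g,h,y}
  B7 li={b} lo=∅
  B8 li={b,g,h,y} lo={b,g,h,y}

live-out(B6) = ["b", "g", "h", "y"]

Answer: ["b", "g", "h", "y"]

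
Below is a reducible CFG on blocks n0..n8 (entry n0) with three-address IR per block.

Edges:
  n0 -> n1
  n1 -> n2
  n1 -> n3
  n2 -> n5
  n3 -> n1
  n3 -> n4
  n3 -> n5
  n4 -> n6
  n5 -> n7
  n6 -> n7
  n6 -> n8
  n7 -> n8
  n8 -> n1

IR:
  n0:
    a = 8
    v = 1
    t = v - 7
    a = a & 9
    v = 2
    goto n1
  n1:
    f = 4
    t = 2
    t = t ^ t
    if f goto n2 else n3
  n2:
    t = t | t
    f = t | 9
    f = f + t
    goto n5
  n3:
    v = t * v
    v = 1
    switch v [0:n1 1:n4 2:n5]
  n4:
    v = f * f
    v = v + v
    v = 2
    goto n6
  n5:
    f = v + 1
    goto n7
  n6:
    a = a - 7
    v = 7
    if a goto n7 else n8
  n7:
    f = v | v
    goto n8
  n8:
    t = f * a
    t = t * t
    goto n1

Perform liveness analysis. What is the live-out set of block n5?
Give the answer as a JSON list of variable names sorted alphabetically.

Answer: ["a", "v"]

Analysis:
Per-block:
  n0 def {a,t,v} use ∅
  n1 def {f,t} use ∅
  n2 def {f,t} use {t}
  n3 def {v} use {t,v}
  n4 def {v} use {f}
  n5 def {f} use {v}
  n6 def {a,v} use {a}
  n7 def {f} use {v}
  n8 def {t} use {a,f}

Backward fixpoint:
  n0: in=∅ out={a,v}
  n1: in={a,v} out={a,f,t,v}
  n2: in={a,t,v} out={a,v}
  n3: in={a,f,t,v} out={a,f,v}
  n4: in={a,f} out={a,f}
  n5: in={a,v} out={a,v}
  n6: in={a,f} out={a,f,v}
  n7: in={a,v} out={a,f,v}
  n8: in={a,f,v} out={a,v}

live-out(n5) = ["a", "v"]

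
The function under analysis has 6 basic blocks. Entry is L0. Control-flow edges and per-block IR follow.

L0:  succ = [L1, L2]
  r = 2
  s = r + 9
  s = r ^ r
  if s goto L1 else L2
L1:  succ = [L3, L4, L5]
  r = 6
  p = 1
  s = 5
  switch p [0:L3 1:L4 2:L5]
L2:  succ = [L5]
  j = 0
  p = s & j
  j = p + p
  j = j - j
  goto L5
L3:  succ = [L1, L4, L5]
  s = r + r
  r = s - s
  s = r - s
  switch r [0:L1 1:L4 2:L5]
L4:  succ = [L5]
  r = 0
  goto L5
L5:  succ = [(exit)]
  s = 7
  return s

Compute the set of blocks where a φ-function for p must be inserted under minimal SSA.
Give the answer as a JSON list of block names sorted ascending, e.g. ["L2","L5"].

idom tree: L1←L0 L2←L0 L3←L1 L4←L1 L5←L0
Dom at joins:
  L1: preds {L0,L3}: {L0} ∩ {L0,L1,L3} = {L0}; idom=L0
  L4: preds {L1,L3}: {L0,L1} ∩ {L0,L1,L3} = {L0,L1}; idom=L1
  L5: preds {L1,L2,L3,L4}: {L0,L1} ∩ {L0,L2} ∩ {L0,L1,L3} ∩ {L0,L1,L4} = {L0}; idom=L0

DF derivation:
  L1←L0: walk · to L0
  L1←L3: walk L3→L1 to L0
  L4←L1: walk · to L1
  L4←L3: walk L3 to L1
  L5←L1: walk L1 to L0
  L5←L2: walk L2 to L0
  L5←L3: walk L3→L1 to L0
  L5←L4: walk L4→L1 to L0
  DF(L0)=∅
  DF(L1)={L1,L5}
  DF(L2)={L5}
  DF(L3)={L1,L4,L5}
  DF(L4)={L5}
  DF(L5)=∅

φ for p: defs {L1,L2}
  DF⁺ = {L1,L5}

Answer: ["L1", "L5"]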